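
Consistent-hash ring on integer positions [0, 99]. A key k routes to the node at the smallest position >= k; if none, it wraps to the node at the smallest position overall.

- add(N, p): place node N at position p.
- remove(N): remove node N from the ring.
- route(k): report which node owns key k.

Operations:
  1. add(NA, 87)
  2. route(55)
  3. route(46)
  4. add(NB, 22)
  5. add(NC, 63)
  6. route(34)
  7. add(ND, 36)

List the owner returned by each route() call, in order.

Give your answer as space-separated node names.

Op 1: add NA@87 -> ring=[87:NA]
Op 2: route key 55: smallest pos >= 55 is 87 -> NA
Op 3: route key 46: smallest pos >= 46 is 87 -> NA
Op 4: add NB@22 -> ring=[22:NB,87:NA]
Op 5: add NC@63 -> ring=[22:NB,63:NC,87:NA]
Op 6: route key 34: smallest pos >= 34 is 63 -> NC
Op 7: add ND@36 -> ring=[22:NB,36:ND,63:NC,87:NA]

Answer: NA NA NC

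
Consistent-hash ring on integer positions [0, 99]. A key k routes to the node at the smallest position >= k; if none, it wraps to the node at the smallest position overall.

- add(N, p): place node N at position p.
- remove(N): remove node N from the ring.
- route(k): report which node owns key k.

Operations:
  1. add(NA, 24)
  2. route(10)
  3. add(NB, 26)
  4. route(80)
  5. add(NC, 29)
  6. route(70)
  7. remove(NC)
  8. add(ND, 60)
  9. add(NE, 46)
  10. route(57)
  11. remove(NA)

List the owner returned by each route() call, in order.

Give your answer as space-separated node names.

Op 1: add NA@24 -> ring=[24:NA]
Op 2: route key 10: smallest pos >= 10 is 24 -> NA
Op 3: add NB@26 -> ring=[24:NA,26:NB]
Op 4: route key 80: none >= 80, wrap to smallest pos 24 -> NA
Op 5: add NC@29 -> ring=[24:NA,26:NB,29:NC]
Op 6: route key 70: none >= 70, wrap to smallest pos 24 -> NA
Op 7: remove NC -> ring=[24:NA,26:NB]
Op 8: add ND@60 -> ring=[24:NA,26:NB,60:ND]
Op 9: add NE@46 -> ring=[24:NA,26:NB,46:NE,60:ND]
Op 10: route key 57: smallest pos >= 57 is 60 -> ND
Op 11: remove NA -> ring=[26:NB,46:NE,60:ND]

Answer: NA NA NA ND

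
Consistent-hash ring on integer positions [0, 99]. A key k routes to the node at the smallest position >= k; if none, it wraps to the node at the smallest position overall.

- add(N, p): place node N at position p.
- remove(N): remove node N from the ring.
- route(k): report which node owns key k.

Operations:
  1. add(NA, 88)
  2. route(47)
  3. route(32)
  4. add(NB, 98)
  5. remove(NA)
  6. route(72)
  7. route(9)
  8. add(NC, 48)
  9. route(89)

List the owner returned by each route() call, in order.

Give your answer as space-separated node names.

Op 1: add NA@88 -> ring=[88:NA]
Op 2: route key 47: smallest pos >= 47 is 88 -> NA
Op 3: route key 32: smallest pos >= 32 is 88 -> NA
Op 4: add NB@98 -> ring=[88:NA,98:NB]
Op 5: remove NA -> ring=[98:NB]
Op 6: route key 72: smallest pos >= 72 is 98 -> NB
Op 7: route key 9: smallest pos >= 9 is 98 -> NB
Op 8: add NC@48 -> ring=[48:NC,98:NB]
Op 9: route key 89: smallest pos >= 89 is 98 -> NB

Answer: NA NA NB NB NB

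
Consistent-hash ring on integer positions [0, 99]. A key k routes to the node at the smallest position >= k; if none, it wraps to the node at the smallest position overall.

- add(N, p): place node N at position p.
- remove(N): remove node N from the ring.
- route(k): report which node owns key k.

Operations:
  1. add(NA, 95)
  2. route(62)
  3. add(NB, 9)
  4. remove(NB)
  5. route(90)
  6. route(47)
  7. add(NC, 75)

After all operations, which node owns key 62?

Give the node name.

Op 1: add NA@95 -> ring=[95:NA]
Op 2: route key 62: smallest pos >= 62 is 95 -> NA
Op 3: add NB@9 -> ring=[9:NB,95:NA]
Op 4: remove NB -> ring=[95:NA]
Op 5: route key 90: smallest pos >= 90 is 95 -> NA
Op 6: route key 47: smallest pos >= 47 is 95 -> NA
Op 7: add NC@75 -> ring=[75:NC,95:NA]
Final route key 62: smallest pos >= 62 is 75 -> NC

Answer: NC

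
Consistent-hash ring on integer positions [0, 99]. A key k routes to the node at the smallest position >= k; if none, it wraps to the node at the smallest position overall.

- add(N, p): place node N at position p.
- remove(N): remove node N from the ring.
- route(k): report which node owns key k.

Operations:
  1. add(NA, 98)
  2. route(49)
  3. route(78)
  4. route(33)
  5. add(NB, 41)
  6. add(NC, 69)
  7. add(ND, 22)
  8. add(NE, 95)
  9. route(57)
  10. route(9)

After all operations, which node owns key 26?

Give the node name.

Answer: NB

Derivation:
Op 1: add NA@98 -> ring=[98:NA]
Op 2: route key 49: smallest pos >= 49 is 98 -> NA
Op 3: route key 78: smallest pos >= 78 is 98 -> NA
Op 4: route key 33: smallest pos >= 33 is 98 -> NA
Op 5: add NB@41 -> ring=[41:NB,98:NA]
Op 6: add NC@69 -> ring=[41:NB,69:NC,98:NA]
Op 7: add ND@22 -> ring=[22:ND,41:NB,69:NC,98:NA]
Op 8: add NE@95 -> ring=[22:ND,41:NB,69:NC,95:NE,98:NA]
Op 9: route key 57: smallest pos >= 57 is 69 -> NC
Op 10: route key 9: smallest pos >= 9 is 22 -> ND
Final route key 26: smallest pos >= 26 is 41 -> NB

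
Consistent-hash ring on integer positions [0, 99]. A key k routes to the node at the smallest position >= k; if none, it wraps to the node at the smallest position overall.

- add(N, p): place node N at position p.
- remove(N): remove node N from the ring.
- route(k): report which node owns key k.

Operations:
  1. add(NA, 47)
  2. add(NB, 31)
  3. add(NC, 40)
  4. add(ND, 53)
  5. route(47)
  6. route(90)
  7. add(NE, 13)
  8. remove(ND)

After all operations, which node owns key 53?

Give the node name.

Op 1: add NA@47 -> ring=[47:NA]
Op 2: add NB@31 -> ring=[31:NB,47:NA]
Op 3: add NC@40 -> ring=[31:NB,40:NC,47:NA]
Op 4: add ND@53 -> ring=[31:NB,40:NC,47:NA,53:ND]
Op 5: route key 47: smallest pos >= 47 is 47 -> NA
Op 6: route key 90: none >= 90, wrap to smallest pos 31 -> NB
Op 7: add NE@13 -> ring=[13:NE,31:NB,40:NC,47:NA,53:ND]
Op 8: remove ND -> ring=[13:NE,31:NB,40:NC,47:NA]
Final route key 53: none >= 53, wrap to smallest pos 13 -> NE

Answer: NE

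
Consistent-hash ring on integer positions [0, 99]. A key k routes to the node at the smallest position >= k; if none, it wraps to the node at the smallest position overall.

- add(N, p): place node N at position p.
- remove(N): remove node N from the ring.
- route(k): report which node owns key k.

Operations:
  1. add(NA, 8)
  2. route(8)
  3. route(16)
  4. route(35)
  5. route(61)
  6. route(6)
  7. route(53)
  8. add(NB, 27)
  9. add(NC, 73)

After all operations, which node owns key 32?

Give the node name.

Op 1: add NA@8 -> ring=[8:NA]
Op 2: route key 8: smallest pos >= 8 is 8 -> NA
Op 3: route key 16: none >= 16, wrap to smallest pos 8 -> NA
Op 4: route key 35: none >= 35, wrap to smallest pos 8 -> NA
Op 5: route key 61: none >= 61, wrap to smallest pos 8 -> NA
Op 6: route key 6: smallest pos >= 6 is 8 -> NA
Op 7: route key 53: none >= 53, wrap to smallest pos 8 -> NA
Op 8: add NB@27 -> ring=[8:NA,27:NB]
Op 9: add NC@73 -> ring=[8:NA,27:NB,73:NC]
Final route key 32: smallest pos >= 32 is 73 -> NC

Answer: NC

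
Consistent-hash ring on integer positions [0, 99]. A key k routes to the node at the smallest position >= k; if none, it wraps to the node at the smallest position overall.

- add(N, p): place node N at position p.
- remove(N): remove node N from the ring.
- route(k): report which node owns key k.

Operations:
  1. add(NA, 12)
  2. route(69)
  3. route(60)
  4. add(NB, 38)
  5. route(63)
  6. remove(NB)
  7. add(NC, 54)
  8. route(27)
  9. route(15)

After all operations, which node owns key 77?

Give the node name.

Op 1: add NA@12 -> ring=[12:NA]
Op 2: route key 69: none >= 69, wrap to smallest pos 12 -> NA
Op 3: route key 60: none >= 60, wrap to smallest pos 12 -> NA
Op 4: add NB@38 -> ring=[12:NA,38:NB]
Op 5: route key 63: none >= 63, wrap to smallest pos 12 -> NA
Op 6: remove NB -> ring=[12:NA]
Op 7: add NC@54 -> ring=[12:NA,54:NC]
Op 8: route key 27: smallest pos >= 27 is 54 -> NC
Op 9: route key 15: smallest pos >= 15 is 54 -> NC
Final route key 77: none >= 77, wrap to smallest pos 12 -> NA

Answer: NA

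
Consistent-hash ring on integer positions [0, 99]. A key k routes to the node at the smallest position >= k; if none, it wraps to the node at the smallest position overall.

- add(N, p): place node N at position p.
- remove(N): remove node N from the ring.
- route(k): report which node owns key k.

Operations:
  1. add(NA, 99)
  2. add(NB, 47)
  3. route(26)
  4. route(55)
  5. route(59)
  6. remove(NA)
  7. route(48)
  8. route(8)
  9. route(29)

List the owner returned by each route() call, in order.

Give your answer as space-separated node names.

Op 1: add NA@99 -> ring=[99:NA]
Op 2: add NB@47 -> ring=[47:NB,99:NA]
Op 3: route key 26: smallest pos >= 26 is 47 -> NB
Op 4: route key 55: smallest pos >= 55 is 99 -> NA
Op 5: route key 59: smallest pos >= 59 is 99 -> NA
Op 6: remove NA -> ring=[47:NB]
Op 7: route key 48: none >= 48, wrap to smallest pos 47 -> NB
Op 8: route key 8: smallest pos >= 8 is 47 -> NB
Op 9: route key 29: smallest pos >= 29 is 47 -> NB

Answer: NB NA NA NB NB NB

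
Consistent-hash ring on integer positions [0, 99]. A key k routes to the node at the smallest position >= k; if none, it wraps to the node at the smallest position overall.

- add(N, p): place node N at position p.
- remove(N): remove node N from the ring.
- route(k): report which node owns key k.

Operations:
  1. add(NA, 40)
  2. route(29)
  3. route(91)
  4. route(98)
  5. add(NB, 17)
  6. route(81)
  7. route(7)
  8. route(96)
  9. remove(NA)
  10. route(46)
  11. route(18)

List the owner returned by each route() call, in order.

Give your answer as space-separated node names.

Op 1: add NA@40 -> ring=[40:NA]
Op 2: route key 29: smallest pos >= 29 is 40 -> NA
Op 3: route key 91: none >= 91, wrap to smallest pos 40 -> NA
Op 4: route key 98: none >= 98, wrap to smallest pos 40 -> NA
Op 5: add NB@17 -> ring=[17:NB,40:NA]
Op 6: route key 81: none >= 81, wrap to smallest pos 17 -> NB
Op 7: route key 7: smallest pos >= 7 is 17 -> NB
Op 8: route key 96: none >= 96, wrap to smallest pos 17 -> NB
Op 9: remove NA -> ring=[17:NB]
Op 10: route key 46: none >= 46, wrap to smallest pos 17 -> NB
Op 11: route key 18: none >= 18, wrap to smallest pos 17 -> NB

Answer: NA NA NA NB NB NB NB NB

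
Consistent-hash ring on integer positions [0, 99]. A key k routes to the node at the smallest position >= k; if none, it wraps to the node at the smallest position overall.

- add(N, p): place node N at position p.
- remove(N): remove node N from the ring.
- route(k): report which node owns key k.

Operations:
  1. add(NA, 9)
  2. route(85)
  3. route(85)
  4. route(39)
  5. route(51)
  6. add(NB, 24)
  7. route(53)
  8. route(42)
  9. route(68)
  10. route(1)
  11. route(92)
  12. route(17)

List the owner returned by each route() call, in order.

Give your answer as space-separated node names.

Op 1: add NA@9 -> ring=[9:NA]
Op 2: route key 85: none >= 85, wrap to smallest pos 9 -> NA
Op 3: route key 85: none >= 85, wrap to smallest pos 9 -> NA
Op 4: route key 39: none >= 39, wrap to smallest pos 9 -> NA
Op 5: route key 51: none >= 51, wrap to smallest pos 9 -> NA
Op 6: add NB@24 -> ring=[9:NA,24:NB]
Op 7: route key 53: none >= 53, wrap to smallest pos 9 -> NA
Op 8: route key 42: none >= 42, wrap to smallest pos 9 -> NA
Op 9: route key 68: none >= 68, wrap to smallest pos 9 -> NA
Op 10: route key 1: smallest pos >= 1 is 9 -> NA
Op 11: route key 92: none >= 92, wrap to smallest pos 9 -> NA
Op 12: route key 17: smallest pos >= 17 is 24 -> NB

Answer: NA NA NA NA NA NA NA NA NA NB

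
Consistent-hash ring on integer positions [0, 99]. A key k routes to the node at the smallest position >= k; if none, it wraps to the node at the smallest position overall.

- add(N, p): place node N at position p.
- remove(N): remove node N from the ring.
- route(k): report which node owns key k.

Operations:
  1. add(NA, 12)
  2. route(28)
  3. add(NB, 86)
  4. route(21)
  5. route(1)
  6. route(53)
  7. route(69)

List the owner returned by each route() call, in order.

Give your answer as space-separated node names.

Op 1: add NA@12 -> ring=[12:NA]
Op 2: route key 28: none >= 28, wrap to smallest pos 12 -> NA
Op 3: add NB@86 -> ring=[12:NA,86:NB]
Op 4: route key 21: smallest pos >= 21 is 86 -> NB
Op 5: route key 1: smallest pos >= 1 is 12 -> NA
Op 6: route key 53: smallest pos >= 53 is 86 -> NB
Op 7: route key 69: smallest pos >= 69 is 86 -> NB

Answer: NA NB NA NB NB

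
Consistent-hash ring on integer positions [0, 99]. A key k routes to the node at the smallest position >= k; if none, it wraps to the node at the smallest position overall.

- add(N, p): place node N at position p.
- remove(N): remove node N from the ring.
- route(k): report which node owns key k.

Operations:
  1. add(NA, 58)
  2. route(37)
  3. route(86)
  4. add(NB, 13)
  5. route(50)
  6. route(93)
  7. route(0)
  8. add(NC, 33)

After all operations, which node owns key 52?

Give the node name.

Op 1: add NA@58 -> ring=[58:NA]
Op 2: route key 37: smallest pos >= 37 is 58 -> NA
Op 3: route key 86: none >= 86, wrap to smallest pos 58 -> NA
Op 4: add NB@13 -> ring=[13:NB,58:NA]
Op 5: route key 50: smallest pos >= 50 is 58 -> NA
Op 6: route key 93: none >= 93, wrap to smallest pos 13 -> NB
Op 7: route key 0: smallest pos >= 0 is 13 -> NB
Op 8: add NC@33 -> ring=[13:NB,33:NC,58:NA]
Final route key 52: smallest pos >= 52 is 58 -> NA

Answer: NA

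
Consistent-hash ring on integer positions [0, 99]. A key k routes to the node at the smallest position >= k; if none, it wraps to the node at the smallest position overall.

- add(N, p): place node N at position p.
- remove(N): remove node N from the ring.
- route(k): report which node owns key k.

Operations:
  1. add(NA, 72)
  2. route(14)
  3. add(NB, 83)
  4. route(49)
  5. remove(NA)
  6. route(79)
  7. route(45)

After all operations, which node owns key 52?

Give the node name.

Op 1: add NA@72 -> ring=[72:NA]
Op 2: route key 14: smallest pos >= 14 is 72 -> NA
Op 3: add NB@83 -> ring=[72:NA,83:NB]
Op 4: route key 49: smallest pos >= 49 is 72 -> NA
Op 5: remove NA -> ring=[83:NB]
Op 6: route key 79: smallest pos >= 79 is 83 -> NB
Op 7: route key 45: smallest pos >= 45 is 83 -> NB
Final route key 52: smallest pos >= 52 is 83 -> NB

Answer: NB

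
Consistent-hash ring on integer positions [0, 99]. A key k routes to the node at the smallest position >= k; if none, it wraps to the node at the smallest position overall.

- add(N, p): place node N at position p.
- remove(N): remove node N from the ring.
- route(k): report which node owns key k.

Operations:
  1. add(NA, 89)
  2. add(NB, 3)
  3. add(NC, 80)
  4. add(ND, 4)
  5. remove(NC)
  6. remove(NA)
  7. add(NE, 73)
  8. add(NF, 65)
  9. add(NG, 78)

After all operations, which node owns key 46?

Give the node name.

Answer: NF

Derivation:
Op 1: add NA@89 -> ring=[89:NA]
Op 2: add NB@3 -> ring=[3:NB,89:NA]
Op 3: add NC@80 -> ring=[3:NB,80:NC,89:NA]
Op 4: add ND@4 -> ring=[3:NB,4:ND,80:NC,89:NA]
Op 5: remove NC -> ring=[3:NB,4:ND,89:NA]
Op 6: remove NA -> ring=[3:NB,4:ND]
Op 7: add NE@73 -> ring=[3:NB,4:ND,73:NE]
Op 8: add NF@65 -> ring=[3:NB,4:ND,65:NF,73:NE]
Op 9: add NG@78 -> ring=[3:NB,4:ND,65:NF,73:NE,78:NG]
Final route key 46: smallest pos >= 46 is 65 -> NF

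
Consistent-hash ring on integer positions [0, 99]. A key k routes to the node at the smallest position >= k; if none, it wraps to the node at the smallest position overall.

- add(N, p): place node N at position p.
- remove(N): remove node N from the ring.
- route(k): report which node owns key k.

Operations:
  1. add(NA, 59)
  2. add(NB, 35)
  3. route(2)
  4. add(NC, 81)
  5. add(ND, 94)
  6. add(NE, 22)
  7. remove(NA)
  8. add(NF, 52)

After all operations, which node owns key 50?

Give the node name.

Answer: NF

Derivation:
Op 1: add NA@59 -> ring=[59:NA]
Op 2: add NB@35 -> ring=[35:NB,59:NA]
Op 3: route key 2: smallest pos >= 2 is 35 -> NB
Op 4: add NC@81 -> ring=[35:NB,59:NA,81:NC]
Op 5: add ND@94 -> ring=[35:NB,59:NA,81:NC,94:ND]
Op 6: add NE@22 -> ring=[22:NE,35:NB,59:NA,81:NC,94:ND]
Op 7: remove NA -> ring=[22:NE,35:NB,81:NC,94:ND]
Op 8: add NF@52 -> ring=[22:NE,35:NB,52:NF,81:NC,94:ND]
Final route key 50: smallest pos >= 50 is 52 -> NF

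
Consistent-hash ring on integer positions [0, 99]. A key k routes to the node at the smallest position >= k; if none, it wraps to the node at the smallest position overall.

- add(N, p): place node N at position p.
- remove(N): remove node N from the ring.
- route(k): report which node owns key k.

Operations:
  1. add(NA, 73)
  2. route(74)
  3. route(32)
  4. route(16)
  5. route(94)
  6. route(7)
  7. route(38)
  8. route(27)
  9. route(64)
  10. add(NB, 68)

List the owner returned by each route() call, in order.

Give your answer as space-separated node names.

Answer: NA NA NA NA NA NA NA NA

Derivation:
Op 1: add NA@73 -> ring=[73:NA]
Op 2: route key 74: none >= 74, wrap to smallest pos 73 -> NA
Op 3: route key 32: smallest pos >= 32 is 73 -> NA
Op 4: route key 16: smallest pos >= 16 is 73 -> NA
Op 5: route key 94: none >= 94, wrap to smallest pos 73 -> NA
Op 6: route key 7: smallest pos >= 7 is 73 -> NA
Op 7: route key 38: smallest pos >= 38 is 73 -> NA
Op 8: route key 27: smallest pos >= 27 is 73 -> NA
Op 9: route key 64: smallest pos >= 64 is 73 -> NA
Op 10: add NB@68 -> ring=[68:NB,73:NA]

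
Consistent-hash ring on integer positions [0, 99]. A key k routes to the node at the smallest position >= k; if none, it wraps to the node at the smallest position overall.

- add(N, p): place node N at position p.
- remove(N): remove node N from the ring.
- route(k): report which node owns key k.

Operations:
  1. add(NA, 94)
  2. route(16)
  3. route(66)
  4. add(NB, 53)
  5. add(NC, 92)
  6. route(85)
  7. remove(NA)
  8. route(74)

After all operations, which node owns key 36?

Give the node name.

Op 1: add NA@94 -> ring=[94:NA]
Op 2: route key 16: smallest pos >= 16 is 94 -> NA
Op 3: route key 66: smallest pos >= 66 is 94 -> NA
Op 4: add NB@53 -> ring=[53:NB,94:NA]
Op 5: add NC@92 -> ring=[53:NB,92:NC,94:NA]
Op 6: route key 85: smallest pos >= 85 is 92 -> NC
Op 7: remove NA -> ring=[53:NB,92:NC]
Op 8: route key 74: smallest pos >= 74 is 92 -> NC
Final route key 36: smallest pos >= 36 is 53 -> NB

Answer: NB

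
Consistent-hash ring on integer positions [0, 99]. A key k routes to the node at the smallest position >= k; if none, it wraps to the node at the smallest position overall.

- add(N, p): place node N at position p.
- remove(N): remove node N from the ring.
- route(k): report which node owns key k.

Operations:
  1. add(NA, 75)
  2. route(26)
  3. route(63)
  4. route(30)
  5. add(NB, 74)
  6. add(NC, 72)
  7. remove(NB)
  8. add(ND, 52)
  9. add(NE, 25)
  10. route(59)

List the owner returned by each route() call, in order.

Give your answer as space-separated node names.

Op 1: add NA@75 -> ring=[75:NA]
Op 2: route key 26: smallest pos >= 26 is 75 -> NA
Op 3: route key 63: smallest pos >= 63 is 75 -> NA
Op 4: route key 30: smallest pos >= 30 is 75 -> NA
Op 5: add NB@74 -> ring=[74:NB,75:NA]
Op 6: add NC@72 -> ring=[72:NC,74:NB,75:NA]
Op 7: remove NB -> ring=[72:NC,75:NA]
Op 8: add ND@52 -> ring=[52:ND,72:NC,75:NA]
Op 9: add NE@25 -> ring=[25:NE,52:ND,72:NC,75:NA]
Op 10: route key 59: smallest pos >= 59 is 72 -> NC

Answer: NA NA NA NC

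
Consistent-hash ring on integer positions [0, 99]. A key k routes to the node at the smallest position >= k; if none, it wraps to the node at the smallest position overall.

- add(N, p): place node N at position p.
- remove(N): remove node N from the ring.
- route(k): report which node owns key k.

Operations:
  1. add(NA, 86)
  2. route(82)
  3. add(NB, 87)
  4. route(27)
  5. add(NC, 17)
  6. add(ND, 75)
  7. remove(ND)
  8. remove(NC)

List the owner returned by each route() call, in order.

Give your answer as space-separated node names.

Op 1: add NA@86 -> ring=[86:NA]
Op 2: route key 82: smallest pos >= 82 is 86 -> NA
Op 3: add NB@87 -> ring=[86:NA,87:NB]
Op 4: route key 27: smallest pos >= 27 is 86 -> NA
Op 5: add NC@17 -> ring=[17:NC,86:NA,87:NB]
Op 6: add ND@75 -> ring=[17:NC,75:ND,86:NA,87:NB]
Op 7: remove ND -> ring=[17:NC,86:NA,87:NB]
Op 8: remove NC -> ring=[86:NA,87:NB]

Answer: NA NA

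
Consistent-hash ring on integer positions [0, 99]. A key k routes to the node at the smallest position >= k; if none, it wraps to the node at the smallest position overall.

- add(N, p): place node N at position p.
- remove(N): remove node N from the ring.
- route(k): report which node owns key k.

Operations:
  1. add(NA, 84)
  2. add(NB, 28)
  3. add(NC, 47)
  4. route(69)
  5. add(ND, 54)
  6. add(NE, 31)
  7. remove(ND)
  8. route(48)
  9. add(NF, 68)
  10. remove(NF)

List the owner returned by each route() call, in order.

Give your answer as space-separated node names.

Answer: NA NA

Derivation:
Op 1: add NA@84 -> ring=[84:NA]
Op 2: add NB@28 -> ring=[28:NB,84:NA]
Op 3: add NC@47 -> ring=[28:NB,47:NC,84:NA]
Op 4: route key 69: smallest pos >= 69 is 84 -> NA
Op 5: add ND@54 -> ring=[28:NB,47:NC,54:ND,84:NA]
Op 6: add NE@31 -> ring=[28:NB,31:NE,47:NC,54:ND,84:NA]
Op 7: remove ND -> ring=[28:NB,31:NE,47:NC,84:NA]
Op 8: route key 48: smallest pos >= 48 is 84 -> NA
Op 9: add NF@68 -> ring=[28:NB,31:NE,47:NC,68:NF,84:NA]
Op 10: remove NF -> ring=[28:NB,31:NE,47:NC,84:NA]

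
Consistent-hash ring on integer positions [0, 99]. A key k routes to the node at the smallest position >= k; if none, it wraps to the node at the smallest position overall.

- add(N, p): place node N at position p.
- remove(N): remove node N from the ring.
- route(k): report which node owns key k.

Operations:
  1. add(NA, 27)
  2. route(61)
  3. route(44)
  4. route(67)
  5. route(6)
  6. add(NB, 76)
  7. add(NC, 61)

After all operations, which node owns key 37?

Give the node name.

Op 1: add NA@27 -> ring=[27:NA]
Op 2: route key 61: none >= 61, wrap to smallest pos 27 -> NA
Op 3: route key 44: none >= 44, wrap to smallest pos 27 -> NA
Op 4: route key 67: none >= 67, wrap to smallest pos 27 -> NA
Op 5: route key 6: smallest pos >= 6 is 27 -> NA
Op 6: add NB@76 -> ring=[27:NA,76:NB]
Op 7: add NC@61 -> ring=[27:NA,61:NC,76:NB]
Final route key 37: smallest pos >= 37 is 61 -> NC

Answer: NC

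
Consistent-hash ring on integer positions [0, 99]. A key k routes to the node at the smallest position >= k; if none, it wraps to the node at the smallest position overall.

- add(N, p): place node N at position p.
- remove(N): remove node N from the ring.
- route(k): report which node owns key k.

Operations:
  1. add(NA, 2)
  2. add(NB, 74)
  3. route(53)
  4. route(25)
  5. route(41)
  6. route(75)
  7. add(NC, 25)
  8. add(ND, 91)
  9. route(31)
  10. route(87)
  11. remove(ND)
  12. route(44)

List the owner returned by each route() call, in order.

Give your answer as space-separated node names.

Op 1: add NA@2 -> ring=[2:NA]
Op 2: add NB@74 -> ring=[2:NA,74:NB]
Op 3: route key 53: smallest pos >= 53 is 74 -> NB
Op 4: route key 25: smallest pos >= 25 is 74 -> NB
Op 5: route key 41: smallest pos >= 41 is 74 -> NB
Op 6: route key 75: none >= 75, wrap to smallest pos 2 -> NA
Op 7: add NC@25 -> ring=[2:NA,25:NC,74:NB]
Op 8: add ND@91 -> ring=[2:NA,25:NC,74:NB,91:ND]
Op 9: route key 31: smallest pos >= 31 is 74 -> NB
Op 10: route key 87: smallest pos >= 87 is 91 -> ND
Op 11: remove ND -> ring=[2:NA,25:NC,74:NB]
Op 12: route key 44: smallest pos >= 44 is 74 -> NB

Answer: NB NB NB NA NB ND NB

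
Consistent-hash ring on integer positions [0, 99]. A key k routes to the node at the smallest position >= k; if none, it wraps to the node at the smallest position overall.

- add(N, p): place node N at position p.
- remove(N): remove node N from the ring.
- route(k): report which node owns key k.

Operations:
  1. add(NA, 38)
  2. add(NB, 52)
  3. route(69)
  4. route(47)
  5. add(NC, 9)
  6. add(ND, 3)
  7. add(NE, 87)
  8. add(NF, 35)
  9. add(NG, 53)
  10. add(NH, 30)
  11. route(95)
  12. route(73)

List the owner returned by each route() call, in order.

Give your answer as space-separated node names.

Op 1: add NA@38 -> ring=[38:NA]
Op 2: add NB@52 -> ring=[38:NA,52:NB]
Op 3: route key 69: none >= 69, wrap to smallest pos 38 -> NA
Op 4: route key 47: smallest pos >= 47 is 52 -> NB
Op 5: add NC@9 -> ring=[9:NC,38:NA,52:NB]
Op 6: add ND@3 -> ring=[3:ND,9:NC,38:NA,52:NB]
Op 7: add NE@87 -> ring=[3:ND,9:NC,38:NA,52:NB,87:NE]
Op 8: add NF@35 -> ring=[3:ND,9:NC,35:NF,38:NA,52:NB,87:NE]
Op 9: add NG@53 -> ring=[3:ND,9:NC,35:NF,38:NA,52:NB,53:NG,87:NE]
Op 10: add NH@30 -> ring=[3:ND,9:NC,30:NH,35:NF,38:NA,52:NB,53:NG,87:NE]
Op 11: route key 95: none >= 95, wrap to smallest pos 3 -> ND
Op 12: route key 73: smallest pos >= 73 is 87 -> NE

Answer: NA NB ND NE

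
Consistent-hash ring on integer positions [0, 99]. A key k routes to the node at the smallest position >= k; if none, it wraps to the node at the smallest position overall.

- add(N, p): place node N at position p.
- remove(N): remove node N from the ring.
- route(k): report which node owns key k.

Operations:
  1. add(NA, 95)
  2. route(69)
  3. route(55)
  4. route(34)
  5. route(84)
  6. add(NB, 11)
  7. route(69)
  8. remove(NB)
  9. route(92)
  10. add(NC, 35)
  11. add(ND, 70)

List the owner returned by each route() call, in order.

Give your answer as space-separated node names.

Op 1: add NA@95 -> ring=[95:NA]
Op 2: route key 69: smallest pos >= 69 is 95 -> NA
Op 3: route key 55: smallest pos >= 55 is 95 -> NA
Op 4: route key 34: smallest pos >= 34 is 95 -> NA
Op 5: route key 84: smallest pos >= 84 is 95 -> NA
Op 6: add NB@11 -> ring=[11:NB,95:NA]
Op 7: route key 69: smallest pos >= 69 is 95 -> NA
Op 8: remove NB -> ring=[95:NA]
Op 9: route key 92: smallest pos >= 92 is 95 -> NA
Op 10: add NC@35 -> ring=[35:NC,95:NA]
Op 11: add ND@70 -> ring=[35:NC,70:ND,95:NA]

Answer: NA NA NA NA NA NA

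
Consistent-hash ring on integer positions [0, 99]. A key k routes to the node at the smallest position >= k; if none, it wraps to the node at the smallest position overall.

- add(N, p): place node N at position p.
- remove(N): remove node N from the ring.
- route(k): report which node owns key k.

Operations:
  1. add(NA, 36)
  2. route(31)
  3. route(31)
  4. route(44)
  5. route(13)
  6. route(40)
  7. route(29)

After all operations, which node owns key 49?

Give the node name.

Answer: NA

Derivation:
Op 1: add NA@36 -> ring=[36:NA]
Op 2: route key 31: smallest pos >= 31 is 36 -> NA
Op 3: route key 31: smallest pos >= 31 is 36 -> NA
Op 4: route key 44: none >= 44, wrap to smallest pos 36 -> NA
Op 5: route key 13: smallest pos >= 13 is 36 -> NA
Op 6: route key 40: none >= 40, wrap to smallest pos 36 -> NA
Op 7: route key 29: smallest pos >= 29 is 36 -> NA
Final route key 49: none >= 49, wrap to smallest pos 36 -> NA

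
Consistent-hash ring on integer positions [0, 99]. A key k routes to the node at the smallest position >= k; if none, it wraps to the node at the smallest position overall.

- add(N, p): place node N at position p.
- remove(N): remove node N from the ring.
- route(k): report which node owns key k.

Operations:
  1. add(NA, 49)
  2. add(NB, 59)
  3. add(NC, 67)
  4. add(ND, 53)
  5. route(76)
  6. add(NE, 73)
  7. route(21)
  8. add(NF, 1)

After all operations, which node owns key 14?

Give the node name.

Op 1: add NA@49 -> ring=[49:NA]
Op 2: add NB@59 -> ring=[49:NA,59:NB]
Op 3: add NC@67 -> ring=[49:NA,59:NB,67:NC]
Op 4: add ND@53 -> ring=[49:NA,53:ND,59:NB,67:NC]
Op 5: route key 76: none >= 76, wrap to smallest pos 49 -> NA
Op 6: add NE@73 -> ring=[49:NA,53:ND,59:NB,67:NC,73:NE]
Op 7: route key 21: smallest pos >= 21 is 49 -> NA
Op 8: add NF@1 -> ring=[1:NF,49:NA,53:ND,59:NB,67:NC,73:NE]
Final route key 14: smallest pos >= 14 is 49 -> NA

Answer: NA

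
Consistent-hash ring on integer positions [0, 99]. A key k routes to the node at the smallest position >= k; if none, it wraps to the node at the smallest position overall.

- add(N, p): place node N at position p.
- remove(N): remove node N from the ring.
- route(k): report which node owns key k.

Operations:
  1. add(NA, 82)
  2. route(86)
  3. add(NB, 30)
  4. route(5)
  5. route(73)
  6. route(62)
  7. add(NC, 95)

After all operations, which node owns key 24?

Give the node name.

Op 1: add NA@82 -> ring=[82:NA]
Op 2: route key 86: none >= 86, wrap to smallest pos 82 -> NA
Op 3: add NB@30 -> ring=[30:NB,82:NA]
Op 4: route key 5: smallest pos >= 5 is 30 -> NB
Op 5: route key 73: smallest pos >= 73 is 82 -> NA
Op 6: route key 62: smallest pos >= 62 is 82 -> NA
Op 7: add NC@95 -> ring=[30:NB,82:NA,95:NC]
Final route key 24: smallest pos >= 24 is 30 -> NB

Answer: NB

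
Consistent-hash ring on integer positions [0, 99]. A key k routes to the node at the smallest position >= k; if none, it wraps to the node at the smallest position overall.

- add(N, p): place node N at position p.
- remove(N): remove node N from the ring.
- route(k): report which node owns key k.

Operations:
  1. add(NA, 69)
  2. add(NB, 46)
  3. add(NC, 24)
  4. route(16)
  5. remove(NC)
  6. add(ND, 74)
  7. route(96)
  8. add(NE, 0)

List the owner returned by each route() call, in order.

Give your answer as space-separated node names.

Answer: NC NB

Derivation:
Op 1: add NA@69 -> ring=[69:NA]
Op 2: add NB@46 -> ring=[46:NB,69:NA]
Op 3: add NC@24 -> ring=[24:NC,46:NB,69:NA]
Op 4: route key 16: smallest pos >= 16 is 24 -> NC
Op 5: remove NC -> ring=[46:NB,69:NA]
Op 6: add ND@74 -> ring=[46:NB,69:NA,74:ND]
Op 7: route key 96: none >= 96, wrap to smallest pos 46 -> NB
Op 8: add NE@0 -> ring=[0:NE,46:NB,69:NA,74:ND]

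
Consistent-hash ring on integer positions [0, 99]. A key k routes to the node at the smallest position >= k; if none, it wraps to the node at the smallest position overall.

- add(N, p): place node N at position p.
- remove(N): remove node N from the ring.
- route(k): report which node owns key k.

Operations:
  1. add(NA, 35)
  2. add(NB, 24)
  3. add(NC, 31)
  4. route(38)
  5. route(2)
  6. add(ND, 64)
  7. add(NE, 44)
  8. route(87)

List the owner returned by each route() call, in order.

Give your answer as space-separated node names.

Op 1: add NA@35 -> ring=[35:NA]
Op 2: add NB@24 -> ring=[24:NB,35:NA]
Op 3: add NC@31 -> ring=[24:NB,31:NC,35:NA]
Op 4: route key 38: none >= 38, wrap to smallest pos 24 -> NB
Op 5: route key 2: smallest pos >= 2 is 24 -> NB
Op 6: add ND@64 -> ring=[24:NB,31:NC,35:NA,64:ND]
Op 7: add NE@44 -> ring=[24:NB,31:NC,35:NA,44:NE,64:ND]
Op 8: route key 87: none >= 87, wrap to smallest pos 24 -> NB

Answer: NB NB NB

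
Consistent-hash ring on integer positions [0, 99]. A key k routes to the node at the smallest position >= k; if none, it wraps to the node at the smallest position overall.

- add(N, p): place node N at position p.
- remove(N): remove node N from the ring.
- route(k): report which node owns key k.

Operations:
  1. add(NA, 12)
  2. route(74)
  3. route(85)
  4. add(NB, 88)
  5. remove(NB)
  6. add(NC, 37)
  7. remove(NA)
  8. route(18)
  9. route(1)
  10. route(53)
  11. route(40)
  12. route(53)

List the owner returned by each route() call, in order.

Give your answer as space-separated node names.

Op 1: add NA@12 -> ring=[12:NA]
Op 2: route key 74: none >= 74, wrap to smallest pos 12 -> NA
Op 3: route key 85: none >= 85, wrap to smallest pos 12 -> NA
Op 4: add NB@88 -> ring=[12:NA,88:NB]
Op 5: remove NB -> ring=[12:NA]
Op 6: add NC@37 -> ring=[12:NA,37:NC]
Op 7: remove NA -> ring=[37:NC]
Op 8: route key 18: smallest pos >= 18 is 37 -> NC
Op 9: route key 1: smallest pos >= 1 is 37 -> NC
Op 10: route key 53: none >= 53, wrap to smallest pos 37 -> NC
Op 11: route key 40: none >= 40, wrap to smallest pos 37 -> NC
Op 12: route key 53: none >= 53, wrap to smallest pos 37 -> NC

Answer: NA NA NC NC NC NC NC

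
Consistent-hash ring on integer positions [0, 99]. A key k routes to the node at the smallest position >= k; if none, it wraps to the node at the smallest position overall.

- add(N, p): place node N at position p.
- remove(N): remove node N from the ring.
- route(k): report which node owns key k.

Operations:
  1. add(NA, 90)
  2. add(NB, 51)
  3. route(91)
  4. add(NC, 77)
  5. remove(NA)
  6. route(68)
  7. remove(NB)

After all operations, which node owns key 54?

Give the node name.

Answer: NC

Derivation:
Op 1: add NA@90 -> ring=[90:NA]
Op 2: add NB@51 -> ring=[51:NB,90:NA]
Op 3: route key 91: none >= 91, wrap to smallest pos 51 -> NB
Op 4: add NC@77 -> ring=[51:NB,77:NC,90:NA]
Op 5: remove NA -> ring=[51:NB,77:NC]
Op 6: route key 68: smallest pos >= 68 is 77 -> NC
Op 7: remove NB -> ring=[77:NC]
Final route key 54: smallest pos >= 54 is 77 -> NC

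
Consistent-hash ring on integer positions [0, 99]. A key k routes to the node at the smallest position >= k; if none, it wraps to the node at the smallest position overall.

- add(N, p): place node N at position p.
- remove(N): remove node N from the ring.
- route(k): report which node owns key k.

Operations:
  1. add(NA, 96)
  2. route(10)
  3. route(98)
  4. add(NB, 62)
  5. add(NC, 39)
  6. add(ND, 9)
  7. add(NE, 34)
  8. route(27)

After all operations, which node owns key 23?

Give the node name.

Answer: NE

Derivation:
Op 1: add NA@96 -> ring=[96:NA]
Op 2: route key 10: smallest pos >= 10 is 96 -> NA
Op 3: route key 98: none >= 98, wrap to smallest pos 96 -> NA
Op 4: add NB@62 -> ring=[62:NB,96:NA]
Op 5: add NC@39 -> ring=[39:NC,62:NB,96:NA]
Op 6: add ND@9 -> ring=[9:ND,39:NC,62:NB,96:NA]
Op 7: add NE@34 -> ring=[9:ND,34:NE,39:NC,62:NB,96:NA]
Op 8: route key 27: smallest pos >= 27 is 34 -> NE
Final route key 23: smallest pos >= 23 is 34 -> NE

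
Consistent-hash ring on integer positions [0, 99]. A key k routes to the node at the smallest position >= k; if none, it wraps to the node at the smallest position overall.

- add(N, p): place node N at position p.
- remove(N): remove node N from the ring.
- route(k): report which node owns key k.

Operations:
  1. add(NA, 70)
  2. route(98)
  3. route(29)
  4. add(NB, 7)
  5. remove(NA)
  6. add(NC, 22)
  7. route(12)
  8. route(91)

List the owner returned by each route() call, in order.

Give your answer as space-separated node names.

Op 1: add NA@70 -> ring=[70:NA]
Op 2: route key 98: none >= 98, wrap to smallest pos 70 -> NA
Op 3: route key 29: smallest pos >= 29 is 70 -> NA
Op 4: add NB@7 -> ring=[7:NB,70:NA]
Op 5: remove NA -> ring=[7:NB]
Op 6: add NC@22 -> ring=[7:NB,22:NC]
Op 7: route key 12: smallest pos >= 12 is 22 -> NC
Op 8: route key 91: none >= 91, wrap to smallest pos 7 -> NB

Answer: NA NA NC NB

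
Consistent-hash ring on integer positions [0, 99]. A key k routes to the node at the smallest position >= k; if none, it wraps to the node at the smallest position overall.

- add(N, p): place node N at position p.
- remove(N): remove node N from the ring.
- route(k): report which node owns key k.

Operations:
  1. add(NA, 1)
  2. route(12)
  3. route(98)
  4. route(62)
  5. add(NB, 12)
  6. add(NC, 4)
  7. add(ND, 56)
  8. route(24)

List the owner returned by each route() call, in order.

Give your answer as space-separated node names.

Answer: NA NA NA ND

Derivation:
Op 1: add NA@1 -> ring=[1:NA]
Op 2: route key 12: none >= 12, wrap to smallest pos 1 -> NA
Op 3: route key 98: none >= 98, wrap to smallest pos 1 -> NA
Op 4: route key 62: none >= 62, wrap to smallest pos 1 -> NA
Op 5: add NB@12 -> ring=[1:NA,12:NB]
Op 6: add NC@4 -> ring=[1:NA,4:NC,12:NB]
Op 7: add ND@56 -> ring=[1:NA,4:NC,12:NB,56:ND]
Op 8: route key 24: smallest pos >= 24 is 56 -> ND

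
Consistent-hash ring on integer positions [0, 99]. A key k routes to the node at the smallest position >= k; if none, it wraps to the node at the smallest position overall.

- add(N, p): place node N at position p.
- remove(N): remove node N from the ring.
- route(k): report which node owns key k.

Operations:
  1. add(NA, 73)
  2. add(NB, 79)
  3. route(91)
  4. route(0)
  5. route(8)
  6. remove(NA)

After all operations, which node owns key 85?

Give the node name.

Op 1: add NA@73 -> ring=[73:NA]
Op 2: add NB@79 -> ring=[73:NA,79:NB]
Op 3: route key 91: none >= 91, wrap to smallest pos 73 -> NA
Op 4: route key 0: smallest pos >= 0 is 73 -> NA
Op 5: route key 8: smallest pos >= 8 is 73 -> NA
Op 6: remove NA -> ring=[79:NB]
Final route key 85: none >= 85, wrap to smallest pos 79 -> NB

Answer: NB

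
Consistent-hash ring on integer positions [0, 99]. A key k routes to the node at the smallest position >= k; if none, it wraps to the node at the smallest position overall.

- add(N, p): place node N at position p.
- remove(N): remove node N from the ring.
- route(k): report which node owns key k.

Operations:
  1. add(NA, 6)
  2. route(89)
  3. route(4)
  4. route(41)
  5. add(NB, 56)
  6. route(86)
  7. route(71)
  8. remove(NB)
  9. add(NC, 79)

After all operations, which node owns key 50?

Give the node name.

Answer: NC

Derivation:
Op 1: add NA@6 -> ring=[6:NA]
Op 2: route key 89: none >= 89, wrap to smallest pos 6 -> NA
Op 3: route key 4: smallest pos >= 4 is 6 -> NA
Op 4: route key 41: none >= 41, wrap to smallest pos 6 -> NA
Op 5: add NB@56 -> ring=[6:NA,56:NB]
Op 6: route key 86: none >= 86, wrap to smallest pos 6 -> NA
Op 7: route key 71: none >= 71, wrap to smallest pos 6 -> NA
Op 8: remove NB -> ring=[6:NA]
Op 9: add NC@79 -> ring=[6:NA,79:NC]
Final route key 50: smallest pos >= 50 is 79 -> NC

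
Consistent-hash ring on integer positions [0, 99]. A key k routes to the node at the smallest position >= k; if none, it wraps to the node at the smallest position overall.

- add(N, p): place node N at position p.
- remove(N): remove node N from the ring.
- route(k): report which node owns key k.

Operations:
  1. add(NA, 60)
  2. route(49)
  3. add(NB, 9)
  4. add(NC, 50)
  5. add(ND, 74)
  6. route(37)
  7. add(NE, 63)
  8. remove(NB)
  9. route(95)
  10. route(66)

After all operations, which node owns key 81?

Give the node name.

Op 1: add NA@60 -> ring=[60:NA]
Op 2: route key 49: smallest pos >= 49 is 60 -> NA
Op 3: add NB@9 -> ring=[9:NB,60:NA]
Op 4: add NC@50 -> ring=[9:NB,50:NC,60:NA]
Op 5: add ND@74 -> ring=[9:NB,50:NC,60:NA,74:ND]
Op 6: route key 37: smallest pos >= 37 is 50 -> NC
Op 7: add NE@63 -> ring=[9:NB,50:NC,60:NA,63:NE,74:ND]
Op 8: remove NB -> ring=[50:NC,60:NA,63:NE,74:ND]
Op 9: route key 95: none >= 95, wrap to smallest pos 50 -> NC
Op 10: route key 66: smallest pos >= 66 is 74 -> ND
Final route key 81: none >= 81, wrap to smallest pos 50 -> NC

Answer: NC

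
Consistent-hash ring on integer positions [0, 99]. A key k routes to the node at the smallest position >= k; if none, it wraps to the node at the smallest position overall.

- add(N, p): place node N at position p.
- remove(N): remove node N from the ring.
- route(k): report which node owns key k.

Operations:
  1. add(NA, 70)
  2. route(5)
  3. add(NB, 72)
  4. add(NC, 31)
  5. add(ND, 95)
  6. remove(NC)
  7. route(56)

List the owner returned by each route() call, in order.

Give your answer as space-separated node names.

Answer: NA NA

Derivation:
Op 1: add NA@70 -> ring=[70:NA]
Op 2: route key 5: smallest pos >= 5 is 70 -> NA
Op 3: add NB@72 -> ring=[70:NA,72:NB]
Op 4: add NC@31 -> ring=[31:NC,70:NA,72:NB]
Op 5: add ND@95 -> ring=[31:NC,70:NA,72:NB,95:ND]
Op 6: remove NC -> ring=[70:NA,72:NB,95:ND]
Op 7: route key 56: smallest pos >= 56 is 70 -> NA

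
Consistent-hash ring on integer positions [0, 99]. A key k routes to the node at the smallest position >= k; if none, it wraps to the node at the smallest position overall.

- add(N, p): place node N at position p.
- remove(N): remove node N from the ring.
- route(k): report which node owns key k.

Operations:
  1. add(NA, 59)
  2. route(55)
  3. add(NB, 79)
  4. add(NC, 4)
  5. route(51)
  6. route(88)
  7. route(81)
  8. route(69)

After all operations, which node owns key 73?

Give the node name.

Answer: NB

Derivation:
Op 1: add NA@59 -> ring=[59:NA]
Op 2: route key 55: smallest pos >= 55 is 59 -> NA
Op 3: add NB@79 -> ring=[59:NA,79:NB]
Op 4: add NC@4 -> ring=[4:NC,59:NA,79:NB]
Op 5: route key 51: smallest pos >= 51 is 59 -> NA
Op 6: route key 88: none >= 88, wrap to smallest pos 4 -> NC
Op 7: route key 81: none >= 81, wrap to smallest pos 4 -> NC
Op 8: route key 69: smallest pos >= 69 is 79 -> NB
Final route key 73: smallest pos >= 73 is 79 -> NB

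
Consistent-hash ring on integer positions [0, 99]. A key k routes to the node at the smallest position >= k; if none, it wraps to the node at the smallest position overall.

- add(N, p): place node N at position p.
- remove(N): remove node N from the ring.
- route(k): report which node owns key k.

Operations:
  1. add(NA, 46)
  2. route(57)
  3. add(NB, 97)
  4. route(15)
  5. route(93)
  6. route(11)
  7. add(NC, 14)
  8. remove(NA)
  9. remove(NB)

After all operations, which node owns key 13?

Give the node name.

Op 1: add NA@46 -> ring=[46:NA]
Op 2: route key 57: none >= 57, wrap to smallest pos 46 -> NA
Op 3: add NB@97 -> ring=[46:NA,97:NB]
Op 4: route key 15: smallest pos >= 15 is 46 -> NA
Op 5: route key 93: smallest pos >= 93 is 97 -> NB
Op 6: route key 11: smallest pos >= 11 is 46 -> NA
Op 7: add NC@14 -> ring=[14:NC,46:NA,97:NB]
Op 8: remove NA -> ring=[14:NC,97:NB]
Op 9: remove NB -> ring=[14:NC]
Final route key 13: smallest pos >= 13 is 14 -> NC

Answer: NC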